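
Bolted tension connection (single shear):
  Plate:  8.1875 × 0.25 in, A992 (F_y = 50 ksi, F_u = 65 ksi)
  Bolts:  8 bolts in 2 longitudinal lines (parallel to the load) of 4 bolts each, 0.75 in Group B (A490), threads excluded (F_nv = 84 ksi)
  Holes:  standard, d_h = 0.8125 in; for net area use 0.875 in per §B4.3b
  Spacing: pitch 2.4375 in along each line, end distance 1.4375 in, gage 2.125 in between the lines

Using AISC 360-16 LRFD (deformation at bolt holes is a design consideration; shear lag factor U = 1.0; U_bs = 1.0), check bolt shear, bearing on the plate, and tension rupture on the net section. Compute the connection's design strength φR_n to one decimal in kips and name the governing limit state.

78.5 kips (net-section rupture governs)

Bolt shear: A_b = π(0.75)²/4 = 0.44179 in². φR_n = 0.75 × 84 × 0.44179 × 8 × 1 = 222.7 kips.
Bearing (0.25 in plate, F_u = 65 ksi): end bolts L_c = 1.4375 − 0.8125/2 = 1.03125, R_n = min(1.2×1.03125×0.25×65, 2.4×0.75×0.25×65) = 20.109 kips/bolt; interior L_c = 2.4375 − 0.8125 = 1.625, R_n = 29.25 kips/bolt. φR_n = 0.75 × (2×20.109 + 6×29.25) = 161.8 kips.
Tension rupture (net): A_n = (8.1875 − 2×0.875)×0.25 = 1.6094 in² (U = 1.0, A_e = A_n). φR_n = 0.75 × 65 × 1.6094 = 78.5 kips.
Governing: min(222.7, 161.8, 78.5) = 78.5 kips → net-section rupture.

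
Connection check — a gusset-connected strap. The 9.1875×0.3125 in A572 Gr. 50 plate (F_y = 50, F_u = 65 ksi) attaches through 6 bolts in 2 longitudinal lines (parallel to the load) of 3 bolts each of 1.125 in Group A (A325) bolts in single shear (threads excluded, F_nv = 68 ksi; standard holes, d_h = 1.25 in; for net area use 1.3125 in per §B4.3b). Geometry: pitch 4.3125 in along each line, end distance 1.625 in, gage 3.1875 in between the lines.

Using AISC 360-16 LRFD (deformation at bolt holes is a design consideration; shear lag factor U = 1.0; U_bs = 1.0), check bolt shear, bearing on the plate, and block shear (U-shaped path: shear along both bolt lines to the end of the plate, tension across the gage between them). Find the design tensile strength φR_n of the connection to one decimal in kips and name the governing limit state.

Bolt shear: A_b = π(1.125)²/4 = 0.99402 in². φR_n = 0.75 × 68 × 0.99402 × 6 × 1 = 304.2 kips.
Bearing (0.3125 in plate, F_u = 65 ksi): end bolts L_c = 1.625 − 1.25/2 = 1, R_n = min(1.2×1×0.3125×65, 2.4×1.125×0.3125×65) = 24.375 kips/bolt; interior L_c = 4.3125 − 1.25 = 3.0625, R_n = 54.844 kips/bolt. φR_n = 0.75 × (2×24.375 + 4×54.844) = 201.1 kips.
Block shear: shear path 2×[1.625+2×4.3125] = 2×10.25 in, A_gv = 6.4063, A_nv = 2×(10.25 − 2.5×1.3125)×0.3125 = 4.3555 in²; tension across gage: (3.1875 − 1×1.3125)×0.3125 = 0.58594 in². R_n = min(0.6×65×4.3555, 0.6×50×6.4063) + 1.0×65×0.58594 = min(169.86, 192.19) + 38.086 = 207.95 kips. φR_n = 0.75 × 207.95 = 156.0 kips.
Governing: min(304.2, 201.1, 156.0) = 156.0 kips → block shear.

156.0 kips (block shear governs)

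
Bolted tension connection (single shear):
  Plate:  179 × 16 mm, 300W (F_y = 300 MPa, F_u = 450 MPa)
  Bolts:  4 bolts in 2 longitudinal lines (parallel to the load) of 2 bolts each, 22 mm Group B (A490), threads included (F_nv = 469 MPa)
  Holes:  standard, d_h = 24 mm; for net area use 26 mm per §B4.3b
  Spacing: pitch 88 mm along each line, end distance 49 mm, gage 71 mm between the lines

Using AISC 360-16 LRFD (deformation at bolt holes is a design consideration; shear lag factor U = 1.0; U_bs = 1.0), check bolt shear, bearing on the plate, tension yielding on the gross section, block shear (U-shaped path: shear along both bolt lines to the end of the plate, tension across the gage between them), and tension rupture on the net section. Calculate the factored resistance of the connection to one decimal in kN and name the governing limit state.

534.8 kN (bolt shear governs)

Bolt shear: A_b = π(22)²/4 = 380.13 mm². φR_n = 0.75 × 469 × 380.13 × 4 × 1 = 534.8 kN.
Bearing (16 mm plate, F_u = 450 MPa): end bolts L_c = 49 − 24/2 = 37, R_n = min(1.2×37×16×450, 2.4×22×16×450) = 319.68 kN/bolt; interior L_c = 88 − 24 = 64, R_n = 380.16 kN/bolt. φR_n = 0.75 × (2×319.68 + 2×380.16) = 1049.8 kN.
Tension yield (gross): A_g = 179×16 = 2864 mm². φR_n = 0.90 × 300 × 2864 = 773.3 kN.
Block shear: shear path 2×[49+1×88] = 2×137 mm, A_gv = 4384, A_nv = 2×(137 − 1.5×26)×16 = 3136 mm²; tension across gage: (71 − 1×26)×16 = 720 mm². R_n = min(0.6×450×3136, 0.6×300×4384) + 1.0×450×720 = min(846.72, 789.12) + 324 = 1113.1 kN. φR_n = 0.75 × 1113.1 = 834.8 kN.
Tension rupture (net): A_n = (179 − 2×26)×16 = 2032 mm² (U = 1.0, A_e = A_n). φR_n = 0.75 × 450 × 2032 = 685.8 kN.
Governing: min(534.8, 1049.8, 773.3, 834.8, 685.8) = 534.8 kN → bolt shear.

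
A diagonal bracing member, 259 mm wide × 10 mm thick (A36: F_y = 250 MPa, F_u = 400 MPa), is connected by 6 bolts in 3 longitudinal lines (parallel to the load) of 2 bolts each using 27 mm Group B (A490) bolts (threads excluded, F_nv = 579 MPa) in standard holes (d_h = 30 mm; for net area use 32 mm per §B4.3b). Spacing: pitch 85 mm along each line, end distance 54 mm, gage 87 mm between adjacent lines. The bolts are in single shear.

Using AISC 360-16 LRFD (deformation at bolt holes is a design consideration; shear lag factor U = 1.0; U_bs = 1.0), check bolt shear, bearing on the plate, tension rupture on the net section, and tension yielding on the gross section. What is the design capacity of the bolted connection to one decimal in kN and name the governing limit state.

Bolt shear: A_b = π(27)²/4 = 572.56 mm². φR_n = 0.75 × 579 × 572.56 × 6 × 1 = 1491.8 kN.
Bearing (10 mm plate, F_u = 400 MPa): end bolts L_c = 54 − 30/2 = 39, R_n = min(1.2×39×10×400, 2.4×27×10×400) = 187.2 kN/bolt; interior L_c = 85 − 30 = 55, R_n = 259.2 kN/bolt. φR_n = 0.75 × (3×187.2 + 3×259.2) = 1004.4 kN.
Tension rupture (net): A_n = (259 − 3×32)×10 = 1630 mm² (U = 1.0, A_e = A_n). φR_n = 0.75 × 400 × 1630 = 489.0 kN.
Tension yield (gross): A_g = 259×10 = 2590 mm². φR_n = 0.90 × 250 × 2590 = 582.8 kN.
Governing: min(1491.8, 1004.4, 489.0, 582.8) = 489.0 kN → net-section rupture.

489.0 kN (net-section rupture governs)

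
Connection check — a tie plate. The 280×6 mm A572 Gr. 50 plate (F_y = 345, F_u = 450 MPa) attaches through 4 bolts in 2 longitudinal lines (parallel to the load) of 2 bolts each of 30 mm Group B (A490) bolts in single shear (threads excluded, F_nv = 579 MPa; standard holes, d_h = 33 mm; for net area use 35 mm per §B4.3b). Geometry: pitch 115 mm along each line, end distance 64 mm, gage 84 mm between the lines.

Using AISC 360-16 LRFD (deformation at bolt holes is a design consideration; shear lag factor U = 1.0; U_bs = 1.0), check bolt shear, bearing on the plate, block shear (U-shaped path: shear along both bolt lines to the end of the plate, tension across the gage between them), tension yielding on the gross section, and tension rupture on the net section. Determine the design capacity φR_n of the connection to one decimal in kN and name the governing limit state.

Bolt shear: A_b = π(30)²/4 = 706.86 mm². φR_n = 0.75 × 579 × 706.86 × 4 × 1 = 1227.8 kN.
Bearing (6 mm plate, F_u = 450 MPa): end bolts L_c = 64 − 33/2 = 47.5, R_n = min(1.2×47.5×6×450, 2.4×30×6×450) = 153.9 kN/bolt; interior L_c = 115 − 33 = 82, R_n = 194.4 kN/bolt. φR_n = 0.75 × (2×153.9 + 2×194.4) = 522.5 kN.
Block shear: shear path 2×[64+1×115] = 2×179 mm, A_gv = 2148, A_nv = 2×(179 − 1.5×35)×6 = 1518 mm²; tension across gage: (84 − 1×35)×6 = 294 mm². R_n = min(0.6×450×1518, 0.6×345×2148) + 1.0×450×294 = min(409.86, 444.64) + 132.3 = 542.16 kN. φR_n = 0.75 × 542.16 = 406.6 kN.
Tension yield (gross): A_g = 280×6 = 1680 mm². φR_n = 0.90 × 345 × 1680 = 521.6 kN.
Tension rupture (net): A_n = (280 − 2×35)×6 = 1260 mm² (U = 1.0, A_e = A_n). φR_n = 0.75 × 450 × 1260 = 425.3 kN.
Governing: min(1227.8, 522.5, 406.6, 521.6, 425.3) = 406.6 kN → block shear.

406.6 kN (block shear governs)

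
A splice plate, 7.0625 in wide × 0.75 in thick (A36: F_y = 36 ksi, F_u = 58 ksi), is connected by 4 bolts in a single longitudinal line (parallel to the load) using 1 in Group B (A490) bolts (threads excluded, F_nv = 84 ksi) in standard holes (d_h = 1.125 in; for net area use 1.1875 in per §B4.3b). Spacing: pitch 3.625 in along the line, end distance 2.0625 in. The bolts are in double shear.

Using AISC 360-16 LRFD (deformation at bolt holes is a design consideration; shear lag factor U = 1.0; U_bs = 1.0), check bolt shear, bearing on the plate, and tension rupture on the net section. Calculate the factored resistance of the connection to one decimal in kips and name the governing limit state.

191.7 kips (net-section rupture governs)

Bolt shear: A_b = π(1)²/4 = 0.7854 in². φR_n = 0.75 × 84 × 0.7854 × 4 × 2 = 395.8 kips.
Bearing (0.75 in plate, F_u = 58 ksi): end bolts L_c = 2.0625 − 1.125/2 = 1.5, R_n = min(1.2×1.5×0.75×58, 2.4×1×0.75×58) = 78.3 kips/bolt; interior L_c = 3.625 − 1.125 = 2.5, R_n = 104.4 kips/bolt. φR_n = 0.75 × (1×78.3 + 3×104.4) = 293.6 kips.
Tension rupture (net): A_n = (7.0625 − 1×1.1875)×0.75 = 4.4063 in² (U = 1.0, A_e = A_n). φR_n = 0.75 × 58 × 4.4063 = 191.7 kips.
Governing: min(395.8, 293.6, 191.7) = 191.7 kips → net-section rupture.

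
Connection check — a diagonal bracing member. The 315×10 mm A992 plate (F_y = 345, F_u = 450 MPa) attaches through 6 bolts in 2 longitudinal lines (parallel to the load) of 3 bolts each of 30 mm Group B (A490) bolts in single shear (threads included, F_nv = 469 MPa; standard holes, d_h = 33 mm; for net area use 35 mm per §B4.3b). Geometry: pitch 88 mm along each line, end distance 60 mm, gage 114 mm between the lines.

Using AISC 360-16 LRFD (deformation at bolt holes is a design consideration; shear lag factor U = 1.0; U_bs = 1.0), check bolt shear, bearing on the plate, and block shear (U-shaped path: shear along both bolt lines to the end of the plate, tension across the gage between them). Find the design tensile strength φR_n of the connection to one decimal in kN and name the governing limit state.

Bolt shear: A_b = π(30)²/4 = 706.86 mm². φR_n = 0.75 × 469 × 706.86 × 6 × 1 = 1491.8 kN.
Bearing (10 mm plate, F_u = 450 MPa): end bolts L_c = 60 − 33/2 = 43.5, R_n = min(1.2×43.5×10×450, 2.4×30×10×450) = 234.9 kN/bolt; interior L_c = 88 − 33 = 55, R_n = 297 kN/bolt. φR_n = 0.75 × (2×234.9 + 4×297) = 1243.4 kN.
Block shear: shear path 2×[60+2×88] = 2×236 mm, A_gv = 4720, A_nv = 2×(236 − 2.5×35)×10 = 2970 mm²; tension across gage: (114 − 1×35)×10 = 790 mm². R_n = min(0.6×450×2970, 0.6×345×4720) + 1.0×450×790 = min(801.9, 977.04) + 355.5 = 1157.4 kN. φR_n = 0.75 × 1157.4 = 868.1 kN.
Governing: min(1491.8, 1243.4, 868.1) = 868.1 kN → block shear.

868.1 kN (block shear governs)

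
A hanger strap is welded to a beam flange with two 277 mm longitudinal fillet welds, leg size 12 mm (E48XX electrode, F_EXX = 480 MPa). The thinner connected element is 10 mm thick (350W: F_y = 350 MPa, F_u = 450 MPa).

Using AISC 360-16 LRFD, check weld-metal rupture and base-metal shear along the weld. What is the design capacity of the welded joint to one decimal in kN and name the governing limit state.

1015.2 kN (weld metal governs)

Weld metal: throat = 0.707×12 = 8.484 mm, L = 2×277 = 554 mm. φR_n = 0.75 × 0.6 × 480 × 8.484 × 554 = 1015.2 kN.
Base metal shear (10 mm plate): yield φR_n = 1.0×0.6×350×10×554 = 1163.4 kN; rupture φR_n = 0.75×0.6×450×10×554 = 1121.9 kN; take 1121.9 kN (rupture).
Governing: min(1015.2, 1121.9) = 1015.2 kN → weld metal.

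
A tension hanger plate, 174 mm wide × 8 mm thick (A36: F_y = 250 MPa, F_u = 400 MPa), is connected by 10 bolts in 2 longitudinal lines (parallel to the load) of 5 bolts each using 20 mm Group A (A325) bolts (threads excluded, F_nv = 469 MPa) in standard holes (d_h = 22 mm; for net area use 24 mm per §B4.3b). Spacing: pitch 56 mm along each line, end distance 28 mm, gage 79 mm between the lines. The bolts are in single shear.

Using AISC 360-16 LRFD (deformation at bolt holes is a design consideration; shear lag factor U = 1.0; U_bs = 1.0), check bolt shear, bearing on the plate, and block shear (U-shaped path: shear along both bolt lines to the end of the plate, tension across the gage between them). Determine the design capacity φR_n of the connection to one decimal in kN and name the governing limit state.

Bolt shear: A_b = π(20)²/4 = 314.16 mm². φR_n = 0.75 × 469 × 314.16 × 10 × 1 = 1105.1 kN.
Bearing (8 mm plate, F_u = 400 MPa): end bolts L_c = 28 − 22/2 = 17, R_n = min(1.2×17×8×400, 2.4×20×8×400) = 65.28 kN/bolt; interior L_c = 56 − 22 = 34, R_n = 130.56 kN/bolt. φR_n = 0.75 × (2×65.28 + 8×130.56) = 881.3 kN.
Block shear: shear path 2×[28+4×56] = 2×252 mm, A_gv = 4032, A_nv = 2×(252 − 4.5×24)×8 = 2304 mm²; tension across gage: (79 − 1×24)×8 = 440 mm². R_n = min(0.6×400×2304, 0.6×250×4032) + 1.0×400×440 = min(552.96, 604.8) + 176 = 728.96 kN. φR_n = 0.75 × 728.96 = 546.7 kN.
Governing: min(1105.1, 881.3, 546.7) = 546.7 kN → block shear.

546.7 kN (block shear governs)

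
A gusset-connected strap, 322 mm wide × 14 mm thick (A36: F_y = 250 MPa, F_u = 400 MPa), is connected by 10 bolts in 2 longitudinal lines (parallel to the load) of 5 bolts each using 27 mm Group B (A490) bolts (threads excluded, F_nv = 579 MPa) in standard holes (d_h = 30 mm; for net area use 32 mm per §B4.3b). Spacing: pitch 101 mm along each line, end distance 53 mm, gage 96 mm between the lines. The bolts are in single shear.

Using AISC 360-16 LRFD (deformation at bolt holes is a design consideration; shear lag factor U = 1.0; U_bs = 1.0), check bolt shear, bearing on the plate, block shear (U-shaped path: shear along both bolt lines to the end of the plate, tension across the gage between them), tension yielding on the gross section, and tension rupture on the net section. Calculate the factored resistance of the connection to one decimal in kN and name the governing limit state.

Bolt shear: A_b = π(27)²/4 = 572.56 mm². φR_n = 0.75 × 579 × 572.56 × 10 × 1 = 2486.3 kN.
Bearing (14 mm plate, F_u = 400 MPa): end bolts L_c = 53 − 30/2 = 38, R_n = min(1.2×38×14×400, 2.4×27×14×400) = 255.36 kN/bolt; interior L_c = 101 − 30 = 71, R_n = 362.88 kN/bolt. φR_n = 0.75 × (2×255.36 + 8×362.88) = 2560.3 kN.
Block shear: shear path 2×[53+4×101] = 2×457 mm, A_gv = 12796, A_nv = 2×(457 − 4.5×32)×14 = 8764 mm²; tension across gage: (96 − 1×32)×14 = 896 mm². R_n = min(0.6×400×8764, 0.6×250×12796) + 1.0×400×896 = min(2103.4, 1919.4) + 358.4 = 2277.8 kN. φR_n = 0.75 × 2277.8 = 1708.4 kN.
Tension yield (gross): A_g = 322×14 = 4508 mm². φR_n = 0.90 × 250 × 4508 = 1014.3 kN.
Tension rupture (net): A_n = (322 − 2×32)×14 = 3612 mm² (U = 1.0, A_e = A_n). φR_n = 0.75 × 400 × 3612 = 1083.6 kN.
Governing: min(2486.3, 2560.3, 1708.4, 1014.3, 1083.6) = 1014.3 kN → gross-section yield.

1014.3 kN (gross-section yield governs)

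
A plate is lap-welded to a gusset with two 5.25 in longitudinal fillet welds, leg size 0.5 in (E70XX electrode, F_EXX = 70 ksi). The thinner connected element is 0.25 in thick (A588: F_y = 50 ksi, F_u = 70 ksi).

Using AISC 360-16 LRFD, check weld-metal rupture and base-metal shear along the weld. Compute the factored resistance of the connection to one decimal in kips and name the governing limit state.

Weld metal: throat = 0.707×0.5 = 0.3535 in, L = 2×5.25 = 10.5 in. φR_n = 0.75 × 0.6 × 70 × 0.3535 × 10.5 = 116.9 kips.
Base metal shear (0.25 in plate): yield φR_n = 1.0×0.6×50×0.25×10.5 = 78.8 kips; rupture φR_n = 0.75×0.6×70×0.25×10.5 = 82.7 kips; take 78.8 kips (yield).
Governing: min(116.9, 78.8) = 78.8 kips → base-metal shear.

78.8 kips (base-metal shear governs)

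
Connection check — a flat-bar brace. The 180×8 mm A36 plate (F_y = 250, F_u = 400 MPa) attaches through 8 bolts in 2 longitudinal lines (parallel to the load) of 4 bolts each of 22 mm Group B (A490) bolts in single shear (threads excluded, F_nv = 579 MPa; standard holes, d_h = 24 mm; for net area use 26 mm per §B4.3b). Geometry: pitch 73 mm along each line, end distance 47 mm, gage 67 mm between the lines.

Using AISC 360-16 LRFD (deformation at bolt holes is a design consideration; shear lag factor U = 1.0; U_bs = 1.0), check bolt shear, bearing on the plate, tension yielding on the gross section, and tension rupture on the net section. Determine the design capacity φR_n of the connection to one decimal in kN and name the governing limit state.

307.2 kN (net-section rupture governs)

Bolt shear: A_b = π(22)²/4 = 380.13 mm². φR_n = 0.75 × 579 × 380.13 × 8 × 1 = 1320.6 kN.
Bearing (8 mm plate, F_u = 400 MPa): end bolts L_c = 47 − 24/2 = 35, R_n = min(1.2×35×8×400, 2.4×22×8×400) = 134.4 kN/bolt; interior L_c = 73 − 24 = 49, R_n = 168.96 kN/bolt. φR_n = 0.75 × (2×134.4 + 6×168.96) = 961.9 kN.
Tension yield (gross): A_g = 180×8 = 1440 mm². φR_n = 0.90 × 250 × 1440 = 324.0 kN.
Tension rupture (net): A_n = (180 − 2×26)×8 = 1024 mm² (U = 1.0, A_e = A_n). φR_n = 0.75 × 400 × 1024 = 307.2 kN.
Governing: min(1320.6, 961.9, 324.0, 307.2) = 307.2 kN → net-section rupture.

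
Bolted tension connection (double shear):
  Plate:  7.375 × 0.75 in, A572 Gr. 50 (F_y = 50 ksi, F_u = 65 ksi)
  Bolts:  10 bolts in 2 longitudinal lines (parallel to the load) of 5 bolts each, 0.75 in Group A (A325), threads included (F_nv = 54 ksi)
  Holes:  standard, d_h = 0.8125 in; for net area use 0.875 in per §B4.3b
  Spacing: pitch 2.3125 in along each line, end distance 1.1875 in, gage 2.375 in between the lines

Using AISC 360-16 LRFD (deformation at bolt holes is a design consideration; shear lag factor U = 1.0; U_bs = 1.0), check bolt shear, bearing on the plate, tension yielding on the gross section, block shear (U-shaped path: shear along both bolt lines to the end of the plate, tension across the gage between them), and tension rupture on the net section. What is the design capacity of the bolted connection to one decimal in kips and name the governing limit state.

Bolt shear: A_b = π(0.75)²/4 = 0.44179 in². φR_n = 0.75 × 54 × 0.44179 × 10 × 2 = 357.8 kips.
Bearing (0.75 in plate, F_u = 65 ksi): end bolts L_c = 1.1875 − 0.8125/2 = 0.78125, R_n = min(1.2×0.78125×0.75×65, 2.4×0.75×0.75×65) = 45.703 kips/bolt; interior L_c = 2.3125 − 0.8125 = 1.5, R_n = 87.75 kips/bolt. φR_n = 0.75 × (2×45.703 + 8×87.75) = 595.1 kips.
Tension yield (gross): A_g = 7.375×0.75 = 5.5313 in². φR_n = 0.90 × 50 × 5.5313 = 248.9 kips.
Block shear: shear path 2×[1.1875+4×2.3125] = 2×10.4375 in, A_gv = 15.656, A_nv = 2×(10.4375 − 4.5×0.875)×0.75 = 9.75 in²; tension across gage: (2.375 − 1×0.875)×0.75 = 1.125 in². R_n = min(0.6×65×9.75, 0.6×50×15.656) + 1.0×65×1.125 = min(380.25, 469.68) + 73.125 = 453.38 kips. φR_n = 0.75 × 453.38 = 340.0 kips.
Tension rupture (net): A_n = (7.375 − 2×0.875)×0.75 = 4.2188 in² (U = 1.0, A_e = A_n). φR_n = 0.75 × 65 × 4.2188 = 205.7 kips.
Governing: min(357.8, 595.1, 248.9, 340.0, 205.7) = 205.7 kips → net-section rupture.

205.7 kips (net-section rupture governs)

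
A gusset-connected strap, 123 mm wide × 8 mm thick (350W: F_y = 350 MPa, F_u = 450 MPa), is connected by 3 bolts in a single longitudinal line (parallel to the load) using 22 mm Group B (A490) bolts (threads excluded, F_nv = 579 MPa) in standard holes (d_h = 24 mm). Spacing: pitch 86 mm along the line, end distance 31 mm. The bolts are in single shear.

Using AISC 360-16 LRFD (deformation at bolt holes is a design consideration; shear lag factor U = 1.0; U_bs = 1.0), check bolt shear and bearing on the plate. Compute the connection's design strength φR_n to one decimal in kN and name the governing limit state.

346.7 kN (bearing governs)

Bolt shear: A_b = π(22)²/4 = 380.13 mm². φR_n = 0.75 × 579 × 380.13 × 3 × 1 = 495.2 kN.
Bearing (8 mm plate, F_u = 450 MPa): end bolts L_c = 31 − 24/2 = 19, R_n = min(1.2×19×8×450, 2.4×22×8×450) = 82.08 kN/bolt; interior L_c = 86 − 24 = 62, R_n = 190.08 kN/bolt. φR_n = 0.75 × (1×82.08 + 2×190.08) = 346.7 kN.
Governing: min(495.2, 346.7) = 346.7 kN → bearing.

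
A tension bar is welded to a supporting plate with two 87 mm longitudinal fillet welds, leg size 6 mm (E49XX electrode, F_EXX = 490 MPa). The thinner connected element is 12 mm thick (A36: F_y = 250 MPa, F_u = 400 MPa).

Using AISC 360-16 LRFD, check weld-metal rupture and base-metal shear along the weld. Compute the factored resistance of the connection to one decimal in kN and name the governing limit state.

Weld metal: throat = 0.707×6 = 4.242 mm, L = 2×87 = 174 mm. φR_n = 0.75 × 0.6 × 490 × 4.242 × 174 = 162.8 kN.
Base metal shear (12 mm plate): yield φR_n = 1.0×0.6×250×12×174 = 313.2 kN; rupture φR_n = 0.75×0.6×400×12×174 = 375.8 kN; take 313.2 kN (yield).
Governing: min(162.8, 313.2) = 162.8 kN → weld metal.

162.8 kN (weld metal governs)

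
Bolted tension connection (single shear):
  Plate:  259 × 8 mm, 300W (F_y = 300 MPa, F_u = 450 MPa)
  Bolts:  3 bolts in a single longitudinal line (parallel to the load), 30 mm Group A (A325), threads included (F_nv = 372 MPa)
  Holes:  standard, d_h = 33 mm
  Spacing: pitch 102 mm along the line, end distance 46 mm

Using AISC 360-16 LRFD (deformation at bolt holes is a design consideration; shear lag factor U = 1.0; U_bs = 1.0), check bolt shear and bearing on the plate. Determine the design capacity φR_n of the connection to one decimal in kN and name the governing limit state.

Bolt shear: A_b = π(30)²/4 = 706.86 mm². φR_n = 0.75 × 372 × 706.86 × 3 × 1 = 591.6 kN.
Bearing (8 mm plate, F_u = 450 MPa): end bolts L_c = 46 − 33/2 = 29.5, R_n = min(1.2×29.5×8×450, 2.4×30×8×450) = 127.44 kN/bolt; interior L_c = 102 − 33 = 69, R_n = 259.2 kN/bolt. φR_n = 0.75 × (1×127.44 + 2×259.2) = 484.4 kN.
Governing: min(591.6, 484.4) = 484.4 kN → bearing.

484.4 kN (bearing governs)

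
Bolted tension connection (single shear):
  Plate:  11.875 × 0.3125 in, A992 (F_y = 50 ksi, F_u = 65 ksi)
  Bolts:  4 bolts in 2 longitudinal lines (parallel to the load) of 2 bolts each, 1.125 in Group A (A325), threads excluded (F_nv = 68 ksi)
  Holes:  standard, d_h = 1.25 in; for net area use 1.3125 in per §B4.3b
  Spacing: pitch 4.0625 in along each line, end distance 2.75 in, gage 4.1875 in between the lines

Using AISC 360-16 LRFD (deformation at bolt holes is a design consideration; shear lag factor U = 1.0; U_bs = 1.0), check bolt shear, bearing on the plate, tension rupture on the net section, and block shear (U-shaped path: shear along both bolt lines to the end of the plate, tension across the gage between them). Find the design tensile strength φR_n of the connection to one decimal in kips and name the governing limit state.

132.3 kips (block shear governs)

Bolt shear: A_b = π(1.125)²/4 = 0.99402 in². φR_n = 0.75 × 68 × 0.99402 × 4 × 1 = 202.8 kips.
Bearing (0.3125 in plate, F_u = 65 ksi): end bolts L_c = 2.75 − 1.25/2 = 2.125, R_n = min(1.2×2.125×0.3125×65, 2.4×1.125×0.3125×65) = 51.797 kips/bolt; interior L_c = 4.0625 − 1.25 = 2.8125, R_n = 54.844 kips/bolt. φR_n = 0.75 × (2×51.797 + 2×54.844) = 160.0 kips.
Tension rupture (net): A_n = (11.875 − 2×1.3125)×0.3125 = 2.8906 in² (U = 1.0, A_e = A_n). φR_n = 0.75 × 65 × 2.8906 = 140.9 kips.
Block shear: shear path 2×[2.75+1×4.0625] = 2×6.8125 in, A_gv = 4.2578, A_nv = 2×(6.8125 − 1.5×1.3125)×0.3125 = 3.0273 in²; tension across gage: (4.1875 − 1×1.3125)×0.3125 = 0.89844 in². R_n = min(0.6×65×3.0273, 0.6×50×4.2578) + 1.0×65×0.89844 = min(118.06, 127.73) + 58.399 = 176.46 kips. φR_n = 0.75 × 176.46 = 132.3 kips.
Governing: min(202.8, 160.0, 140.9, 132.3) = 132.3 kips → block shear.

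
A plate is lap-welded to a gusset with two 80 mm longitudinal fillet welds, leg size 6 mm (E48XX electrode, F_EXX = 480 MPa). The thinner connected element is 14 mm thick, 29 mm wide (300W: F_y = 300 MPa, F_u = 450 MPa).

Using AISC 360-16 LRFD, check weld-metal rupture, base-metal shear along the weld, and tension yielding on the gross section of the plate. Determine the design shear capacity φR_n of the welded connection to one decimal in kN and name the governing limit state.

Weld metal: throat = 0.707×6 = 4.242 mm, L = 2×80 = 160 mm. φR_n = 0.75 × 0.6 × 480 × 4.242 × 160 = 146.6 kN.
Base metal shear (14 mm plate): yield φR_n = 1.0×0.6×300×14×160 = 403.2 kN; rupture φR_n = 0.75×0.6×450×14×160 = 453.6 kN; take 403.2 kN (yield).
Tension yield (gross): A_g = 29×14 = 406 mm². φR_n = 0.90 × 300 × 406 = 109.6 kN.
Governing: min(146.6, 403.2, 109.6) = 109.6 kN → gross-section yield.

109.6 kN (gross-section yield governs)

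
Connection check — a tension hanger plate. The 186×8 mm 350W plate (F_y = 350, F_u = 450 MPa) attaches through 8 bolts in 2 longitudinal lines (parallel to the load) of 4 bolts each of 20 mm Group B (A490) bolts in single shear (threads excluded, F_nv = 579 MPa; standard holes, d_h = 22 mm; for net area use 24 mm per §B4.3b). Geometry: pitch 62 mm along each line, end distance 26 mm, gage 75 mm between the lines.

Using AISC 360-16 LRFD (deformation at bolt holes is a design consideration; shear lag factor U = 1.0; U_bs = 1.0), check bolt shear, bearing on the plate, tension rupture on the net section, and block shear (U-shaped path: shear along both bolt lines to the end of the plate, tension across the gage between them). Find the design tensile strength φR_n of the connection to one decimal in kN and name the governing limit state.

Bolt shear: A_b = π(20)²/4 = 314.16 mm². φR_n = 0.75 × 579 × 314.16 × 8 × 1 = 1091.4 kN.
Bearing (8 mm plate, F_u = 450 MPa): end bolts L_c = 26 − 22/2 = 15, R_n = min(1.2×15×8×450, 2.4×20×8×450) = 64.8 kN/bolt; interior L_c = 62 − 22 = 40, R_n = 172.8 kN/bolt. φR_n = 0.75 × (2×64.8 + 6×172.8) = 874.8 kN.
Tension rupture (net): A_n = (186 − 2×24)×8 = 1104 mm² (U = 1.0, A_e = A_n). φR_n = 0.75 × 450 × 1104 = 372.6 kN.
Block shear: shear path 2×[26+3×62] = 2×212 mm, A_gv = 3392, A_nv = 2×(212 − 3.5×24)×8 = 2048 mm²; tension across gage: (75 − 1×24)×8 = 408 mm². R_n = min(0.6×450×2048, 0.6×350×3392) + 1.0×450×408 = min(552.96, 712.32) + 183.6 = 736.56 kN. φR_n = 0.75 × 736.56 = 552.4 kN.
Governing: min(1091.4, 874.8, 372.6, 552.4) = 372.6 kN → net-section rupture.

372.6 kN (net-section rupture governs)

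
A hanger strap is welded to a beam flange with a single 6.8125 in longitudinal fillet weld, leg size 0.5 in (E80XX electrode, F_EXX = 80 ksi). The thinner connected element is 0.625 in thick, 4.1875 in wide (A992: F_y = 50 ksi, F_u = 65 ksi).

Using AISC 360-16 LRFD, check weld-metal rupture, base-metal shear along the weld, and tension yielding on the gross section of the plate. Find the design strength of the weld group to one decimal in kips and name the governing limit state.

86.7 kips (weld metal governs)

Weld metal: throat = 0.707×0.5 = 0.3535 in, L = 6.8125 in. φR_n = 0.75 × 0.6 × 80 × 0.3535 × 6.8125 = 86.7 kips.
Base metal shear (0.625 in plate): yield φR_n = 1.0×0.6×50×0.625×6.8125 = 127.7 kips; rupture φR_n = 0.75×0.6×65×0.625×6.8125 = 124.5 kips; take 124.5 kips (rupture).
Tension yield (gross): A_g = 4.1875×0.625 = 2.6172 in². φR_n = 0.90 × 50 × 2.6172 = 117.8 kips.
Governing: min(86.7, 124.5, 117.8) = 86.7 kips → weld metal.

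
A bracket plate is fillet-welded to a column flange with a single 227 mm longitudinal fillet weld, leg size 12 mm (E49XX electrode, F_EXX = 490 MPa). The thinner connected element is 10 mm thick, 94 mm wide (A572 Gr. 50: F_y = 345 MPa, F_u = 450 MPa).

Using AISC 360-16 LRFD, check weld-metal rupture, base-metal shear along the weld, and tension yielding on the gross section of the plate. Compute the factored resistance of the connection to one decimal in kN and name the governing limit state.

291.9 kN (gross-section yield governs)

Weld metal: throat = 0.707×12 = 8.484 mm, L = 227 mm. φR_n = 0.75 × 0.6 × 490 × 8.484 × 227 = 424.7 kN.
Base metal shear (10 mm plate): yield φR_n = 1.0×0.6×345×10×227 = 469.9 kN; rupture φR_n = 0.75×0.6×450×10×227 = 459.7 kN; take 459.7 kN (rupture).
Tension yield (gross): A_g = 94×10 = 940 mm². φR_n = 0.90 × 345 × 940 = 291.9 kN.
Governing: min(424.7, 459.7, 291.9) = 291.9 kN → gross-section yield.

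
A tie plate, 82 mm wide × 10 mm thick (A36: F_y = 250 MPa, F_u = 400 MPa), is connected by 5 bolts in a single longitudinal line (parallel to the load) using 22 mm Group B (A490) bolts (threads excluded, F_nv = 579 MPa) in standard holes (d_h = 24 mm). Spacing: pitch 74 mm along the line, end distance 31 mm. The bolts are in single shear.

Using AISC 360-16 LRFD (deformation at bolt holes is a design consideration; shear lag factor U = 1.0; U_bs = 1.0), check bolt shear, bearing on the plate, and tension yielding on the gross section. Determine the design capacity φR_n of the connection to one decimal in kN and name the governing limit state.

Bolt shear: A_b = π(22)²/4 = 380.13 mm². φR_n = 0.75 × 579 × 380.13 × 5 × 1 = 825.4 kN.
Bearing (10 mm plate, F_u = 400 MPa): end bolts L_c = 31 − 24/2 = 19, R_n = min(1.2×19×10×400, 2.4×22×10×400) = 91.2 kN/bolt; interior L_c = 74 − 24 = 50, R_n = 211.2 kN/bolt. φR_n = 0.75 × (1×91.2 + 4×211.2) = 702.0 kN.
Tension yield (gross): A_g = 82×10 = 820 mm². φR_n = 0.90 × 250 × 820 = 184.5 kN.
Governing: min(825.4, 702.0, 184.5) = 184.5 kN → gross-section yield.

184.5 kN (gross-section yield governs)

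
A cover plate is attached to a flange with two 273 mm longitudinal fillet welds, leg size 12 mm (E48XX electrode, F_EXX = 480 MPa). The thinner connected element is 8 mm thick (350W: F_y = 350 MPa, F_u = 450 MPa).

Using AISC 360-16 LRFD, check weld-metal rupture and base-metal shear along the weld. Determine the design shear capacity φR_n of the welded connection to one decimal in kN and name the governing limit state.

Weld metal: throat = 0.707×12 = 8.484 mm, L = 2×273 = 546 mm. φR_n = 0.75 × 0.6 × 480 × 8.484 × 546 = 1000.6 kN.
Base metal shear (8 mm plate): yield φR_n = 1.0×0.6×350×8×546 = 917.3 kN; rupture φR_n = 0.75×0.6×450×8×546 = 884.5 kN; take 884.5 kN (rupture).
Governing: min(1000.6, 884.5) = 884.5 kN → base-metal shear.

884.5 kN (base-metal shear governs)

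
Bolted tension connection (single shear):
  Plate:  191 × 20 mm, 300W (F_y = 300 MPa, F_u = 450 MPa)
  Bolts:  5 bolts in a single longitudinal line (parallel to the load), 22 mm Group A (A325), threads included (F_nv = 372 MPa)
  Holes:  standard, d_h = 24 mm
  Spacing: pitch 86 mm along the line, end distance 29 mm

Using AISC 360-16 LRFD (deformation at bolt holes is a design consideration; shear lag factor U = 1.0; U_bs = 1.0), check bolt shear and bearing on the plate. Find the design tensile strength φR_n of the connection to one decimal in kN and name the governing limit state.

530.3 kN (bolt shear governs)

Bolt shear: A_b = π(22)²/4 = 380.13 mm². φR_n = 0.75 × 372 × 380.13 × 5 × 1 = 530.3 kN.
Bearing (20 mm plate, F_u = 450 MPa): end bolts L_c = 29 − 24/2 = 17, R_n = min(1.2×17×20×450, 2.4×22×20×450) = 183.6 kN/bolt; interior L_c = 86 − 24 = 62, R_n = 475.2 kN/bolt. φR_n = 0.75 × (1×183.6 + 4×475.2) = 1563.3 kN.
Governing: min(530.3, 1563.3) = 530.3 kN → bolt shear.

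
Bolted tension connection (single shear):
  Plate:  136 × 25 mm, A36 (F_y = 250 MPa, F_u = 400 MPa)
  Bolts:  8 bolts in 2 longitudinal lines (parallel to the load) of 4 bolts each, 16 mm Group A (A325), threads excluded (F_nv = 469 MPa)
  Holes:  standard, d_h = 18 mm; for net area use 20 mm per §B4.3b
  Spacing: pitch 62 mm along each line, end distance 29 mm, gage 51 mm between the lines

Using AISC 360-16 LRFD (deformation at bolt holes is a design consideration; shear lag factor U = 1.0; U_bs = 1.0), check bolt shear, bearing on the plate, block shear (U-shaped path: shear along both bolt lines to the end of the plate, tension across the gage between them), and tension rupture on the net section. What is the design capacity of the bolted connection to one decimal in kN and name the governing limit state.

565.8 kN (bolt shear governs)

Bolt shear: A_b = π(16)²/4 = 201.06 mm². φR_n = 0.75 × 469 × 201.06 × 8 × 1 = 565.8 kN.
Bearing (25 mm plate, F_u = 400 MPa): end bolts L_c = 29 − 18/2 = 20, R_n = min(1.2×20×25×400, 2.4×16×25×400) = 240 kN/bolt; interior L_c = 62 − 18 = 44, R_n = 384 kN/bolt. φR_n = 0.75 × (2×240 + 6×384) = 2088.0 kN.
Block shear: shear path 2×[29+3×62] = 2×215 mm, A_gv = 10750, A_nv = 2×(215 − 3.5×20)×25 = 7250 mm²; tension across gage: (51 − 1×20)×25 = 775 mm². R_n = min(0.6×400×7250, 0.6×250×10750) + 1.0×400×775 = min(1740, 1612.5) + 310 = 1922.5 kN. φR_n = 0.75 × 1922.5 = 1441.9 kN.
Tension rupture (net): A_n = (136 − 2×20)×25 = 2400 mm² (U = 1.0, A_e = A_n). φR_n = 0.75 × 400 × 2400 = 720.0 kN.
Governing: min(565.8, 2088.0, 1441.9, 720.0) = 565.8 kN → bolt shear.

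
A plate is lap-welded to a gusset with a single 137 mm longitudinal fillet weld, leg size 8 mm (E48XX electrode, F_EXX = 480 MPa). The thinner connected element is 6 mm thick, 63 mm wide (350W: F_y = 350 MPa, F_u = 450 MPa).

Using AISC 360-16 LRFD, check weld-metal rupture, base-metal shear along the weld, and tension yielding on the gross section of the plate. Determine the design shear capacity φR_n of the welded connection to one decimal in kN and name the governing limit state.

Weld metal: throat = 0.707×8 = 5.656 mm, L = 137 mm. φR_n = 0.75 × 0.6 × 480 × 5.656 × 137 = 167.4 kN.
Base metal shear (6 mm plate): yield φR_n = 1.0×0.6×350×6×137 = 172.6 kN; rupture φR_n = 0.75×0.6×450×6×137 = 166.5 kN; take 166.5 kN (rupture).
Tension yield (gross): A_g = 63×6 = 378 mm². φR_n = 0.90 × 350 × 378 = 119.1 kN.
Governing: min(167.4, 166.5, 119.1) = 119.1 kN → gross-section yield.

119.1 kN (gross-section yield governs)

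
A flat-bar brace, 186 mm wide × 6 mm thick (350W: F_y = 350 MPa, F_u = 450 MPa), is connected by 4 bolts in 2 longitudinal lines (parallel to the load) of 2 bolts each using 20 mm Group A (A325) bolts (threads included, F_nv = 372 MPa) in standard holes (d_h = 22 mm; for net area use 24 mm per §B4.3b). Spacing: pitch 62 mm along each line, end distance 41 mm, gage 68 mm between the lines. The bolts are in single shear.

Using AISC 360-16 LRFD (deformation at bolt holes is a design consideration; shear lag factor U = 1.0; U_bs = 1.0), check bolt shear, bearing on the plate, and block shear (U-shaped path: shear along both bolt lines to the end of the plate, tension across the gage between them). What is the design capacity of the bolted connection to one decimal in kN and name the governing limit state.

251.9 kN (block shear governs)

Bolt shear: A_b = π(20)²/4 = 314.16 mm². φR_n = 0.75 × 372 × 314.16 × 4 × 1 = 350.6 kN.
Bearing (6 mm plate, F_u = 450 MPa): end bolts L_c = 41 − 22/2 = 30, R_n = min(1.2×30×6×450, 2.4×20×6×450) = 97.2 kN/bolt; interior L_c = 62 − 22 = 40, R_n = 129.6 kN/bolt. φR_n = 0.75 × (2×97.2 + 2×129.6) = 340.2 kN.
Block shear: shear path 2×[41+1×62] = 2×103 mm, A_gv = 1236, A_nv = 2×(103 − 1.5×24)×6 = 804 mm²; tension across gage: (68 − 1×24)×6 = 264 mm². R_n = min(0.6×450×804, 0.6×350×1236) + 1.0×450×264 = min(217.08, 259.56) + 118.8 = 335.88 kN. φR_n = 0.75 × 335.88 = 251.9 kN.
Governing: min(350.6, 340.2, 251.9) = 251.9 kN → block shear.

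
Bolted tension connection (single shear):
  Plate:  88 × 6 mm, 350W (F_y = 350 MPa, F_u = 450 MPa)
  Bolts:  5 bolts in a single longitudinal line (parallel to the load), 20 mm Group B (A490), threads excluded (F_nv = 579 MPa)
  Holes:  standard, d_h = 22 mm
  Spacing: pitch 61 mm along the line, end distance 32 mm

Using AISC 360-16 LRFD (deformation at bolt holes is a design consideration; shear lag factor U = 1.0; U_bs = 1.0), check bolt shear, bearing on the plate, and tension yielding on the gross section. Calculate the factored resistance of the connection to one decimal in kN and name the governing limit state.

Bolt shear: A_b = π(20)²/4 = 314.16 mm². φR_n = 0.75 × 579 × 314.16 × 5 × 1 = 682.1 kN.
Bearing (6 mm plate, F_u = 450 MPa): end bolts L_c = 32 − 22/2 = 21, R_n = min(1.2×21×6×450, 2.4×20×6×450) = 68.04 kN/bolt; interior L_c = 61 − 22 = 39, R_n = 126.36 kN/bolt. φR_n = 0.75 × (1×68.04 + 4×126.36) = 430.1 kN.
Tension yield (gross): A_g = 88×6 = 528 mm². φR_n = 0.90 × 350 × 528 = 166.3 kN.
Governing: min(682.1, 430.1, 166.3) = 166.3 kN → gross-section yield.

166.3 kN (gross-section yield governs)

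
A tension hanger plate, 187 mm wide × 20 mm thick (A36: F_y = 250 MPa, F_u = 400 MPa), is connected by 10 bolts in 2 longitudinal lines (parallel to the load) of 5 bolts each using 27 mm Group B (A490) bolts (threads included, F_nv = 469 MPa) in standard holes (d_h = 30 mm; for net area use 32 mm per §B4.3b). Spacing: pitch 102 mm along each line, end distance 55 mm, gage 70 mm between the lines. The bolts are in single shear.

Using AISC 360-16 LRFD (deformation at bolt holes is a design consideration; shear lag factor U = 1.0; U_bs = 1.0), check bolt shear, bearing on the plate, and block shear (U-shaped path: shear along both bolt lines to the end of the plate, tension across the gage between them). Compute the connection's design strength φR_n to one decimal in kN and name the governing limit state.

2014.0 kN (bolt shear governs)

Bolt shear: A_b = π(27)²/4 = 572.56 mm². φR_n = 0.75 × 469 × 572.56 × 10 × 1 = 2014.0 kN.
Bearing (20 mm plate, F_u = 400 MPa): end bolts L_c = 55 − 30/2 = 40, R_n = min(1.2×40×20×400, 2.4×27×20×400) = 384 kN/bolt; interior L_c = 102 − 30 = 72, R_n = 518.4 kN/bolt. φR_n = 0.75 × (2×384 + 8×518.4) = 3686.4 kN.
Block shear: shear path 2×[55+4×102] = 2×463 mm, A_gv = 18520, A_nv = 2×(463 − 4.5×32)×20 = 12760 mm²; tension across gage: (70 − 1×32)×20 = 760 mm². R_n = min(0.6×400×12760, 0.6×250×18520) + 1.0×400×760 = min(3062.4, 2778) + 304 = 3082 kN. φR_n = 0.75 × 3082 = 2311.5 kN.
Governing: min(2014.0, 3686.4, 2311.5) = 2014.0 kN → bolt shear.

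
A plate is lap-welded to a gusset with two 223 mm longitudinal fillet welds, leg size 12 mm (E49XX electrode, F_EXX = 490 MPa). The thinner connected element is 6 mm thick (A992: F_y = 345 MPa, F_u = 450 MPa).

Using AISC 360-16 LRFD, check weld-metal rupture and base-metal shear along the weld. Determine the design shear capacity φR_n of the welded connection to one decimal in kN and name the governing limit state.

541.9 kN (base-metal shear governs)

Weld metal: throat = 0.707×12 = 8.484 mm, L = 2×223 = 446 mm. φR_n = 0.75 × 0.6 × 490 × 8.484 × 446 = 834.3 kN.
Base metal shear (6 mm plate): yield φR_n = 1.0×0.6×345×6×446 = 553.9 kN; rupture φR_n = 0.75×0.6×450×6×446 = 541.9 kN; take 541.9 kN (rupture).
Governing: min(834.3, 541.9) = 541.9 kN → base-metal shear.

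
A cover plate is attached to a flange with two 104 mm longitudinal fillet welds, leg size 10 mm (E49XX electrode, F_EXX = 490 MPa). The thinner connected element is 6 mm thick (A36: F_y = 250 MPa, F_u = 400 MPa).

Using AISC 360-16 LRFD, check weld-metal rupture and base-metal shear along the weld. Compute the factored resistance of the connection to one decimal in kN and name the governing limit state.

Weld metal: throat = 0.707×10 = 7.07 mm, L = 2×104 = 208 mm. φR_n = 0.75 × 0.6 × 490 × 7.07 × 208 = 324.3 kN.
Base metal shear (6 mm plate): yield φR_n = 1.0×0.6×250×6×208 = 187.2 kN; rupture φR_n = 0.75×0.6×400×6×208 = 224.6 kN; take 187.2 kN (yield).
Governing: min(324.3, 187.2) = 187.2 kN → base-metal shear.

187.2 kN (base-metal shear governs)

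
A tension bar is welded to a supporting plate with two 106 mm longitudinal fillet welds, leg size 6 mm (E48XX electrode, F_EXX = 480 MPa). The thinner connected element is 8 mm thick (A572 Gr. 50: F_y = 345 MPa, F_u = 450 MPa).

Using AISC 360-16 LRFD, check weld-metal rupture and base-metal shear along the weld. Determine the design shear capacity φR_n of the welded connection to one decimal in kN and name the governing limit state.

Weld metal: throat = 0.707×6 = 4.242 mm, L = 2×106 = 212 mm. φR_n = 0.75 × 0.6 × 480 × 4.242 × 212 = 194.2 kN.
Base metal shear (8 mm plate): yield φR_n = 1.0×0.6×345×8×212 = 351.1 kN; rupture φR_n = 0.75×0.6×450×8×212 = 343.4 kN; take 343.4 kN (rupture).
Governing: min(194.2, 343.4) = 194.2 kN → weld metal.

194.2 kN (weld metal governs)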